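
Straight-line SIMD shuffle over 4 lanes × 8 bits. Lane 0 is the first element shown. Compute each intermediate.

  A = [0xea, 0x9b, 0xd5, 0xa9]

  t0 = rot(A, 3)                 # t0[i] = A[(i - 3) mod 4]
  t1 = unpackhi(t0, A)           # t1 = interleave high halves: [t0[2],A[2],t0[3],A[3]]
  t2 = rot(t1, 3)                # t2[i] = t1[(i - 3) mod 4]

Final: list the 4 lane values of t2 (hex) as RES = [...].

RES = [0xd5, 0xea, 0xa9, 0xa9]

t0 = [0x9b, 0xd5, 0xa9, 0xea]
t1 = [0xa9, 0xd5, 0xea, 0xa9]
t2 = [0xd5, 0xea, 0xa9, 0xa9]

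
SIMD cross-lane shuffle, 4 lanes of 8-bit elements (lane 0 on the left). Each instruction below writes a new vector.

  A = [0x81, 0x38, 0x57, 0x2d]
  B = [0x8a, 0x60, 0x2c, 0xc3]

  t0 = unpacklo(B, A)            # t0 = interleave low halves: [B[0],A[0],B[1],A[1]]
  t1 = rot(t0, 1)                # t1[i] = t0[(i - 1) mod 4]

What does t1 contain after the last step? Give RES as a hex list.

RES = [0x38, 0x8a, 0x81, 0x60]

t0 = [0x8a, 0x81, 0x60, 0x38]
t1 = [0x38, 0x8a, 0x81, 0x60]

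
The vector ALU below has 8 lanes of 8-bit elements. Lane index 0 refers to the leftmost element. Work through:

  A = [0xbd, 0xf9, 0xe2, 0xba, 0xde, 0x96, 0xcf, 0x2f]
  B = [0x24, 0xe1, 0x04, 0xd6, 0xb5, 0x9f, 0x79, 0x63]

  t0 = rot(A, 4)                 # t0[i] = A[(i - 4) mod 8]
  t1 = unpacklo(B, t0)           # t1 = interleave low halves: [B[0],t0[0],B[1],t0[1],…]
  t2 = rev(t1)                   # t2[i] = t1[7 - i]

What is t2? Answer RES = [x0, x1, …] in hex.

  t0: de 96 cf 2f bd f9 e2 ba
  t1: 24 de e1 96 04 cf d6 2f
  t2: 2f d6 cf 04 96 e1 de 24

RES = [0x2f, 0xd6, 0xcf, 0x04, 0x96, 0xe1, 0xde, 0x24]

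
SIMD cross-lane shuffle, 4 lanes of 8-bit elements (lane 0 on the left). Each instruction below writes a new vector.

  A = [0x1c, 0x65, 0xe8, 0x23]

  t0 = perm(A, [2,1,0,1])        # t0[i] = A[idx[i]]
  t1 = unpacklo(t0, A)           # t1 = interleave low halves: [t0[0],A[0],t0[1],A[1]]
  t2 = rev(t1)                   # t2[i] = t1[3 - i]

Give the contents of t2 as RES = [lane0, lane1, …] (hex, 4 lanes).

RES = [ 0x65  0x65  0x1c  0xe8 ]

→ t0 |e8|65|1c|65|
→ t1 |e8|1c|65|65|
→ t2 |65|65|1c|e8|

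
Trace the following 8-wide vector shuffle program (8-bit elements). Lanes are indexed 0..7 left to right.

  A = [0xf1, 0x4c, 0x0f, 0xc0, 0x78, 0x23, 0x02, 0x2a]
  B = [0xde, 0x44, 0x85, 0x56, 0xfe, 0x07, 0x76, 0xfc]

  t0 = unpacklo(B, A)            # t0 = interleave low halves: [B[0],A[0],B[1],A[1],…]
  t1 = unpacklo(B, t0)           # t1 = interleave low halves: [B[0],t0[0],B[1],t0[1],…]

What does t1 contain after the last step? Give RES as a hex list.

→ t0 |de|f1|44|4c|85|0f|56|c0|
→ t1 |de|de|44|f1|85|44|56|4c|

RES = [0xde, 0xde, 0x44, 0xf1, 0x85, 0x44, 0x56, 0x4c]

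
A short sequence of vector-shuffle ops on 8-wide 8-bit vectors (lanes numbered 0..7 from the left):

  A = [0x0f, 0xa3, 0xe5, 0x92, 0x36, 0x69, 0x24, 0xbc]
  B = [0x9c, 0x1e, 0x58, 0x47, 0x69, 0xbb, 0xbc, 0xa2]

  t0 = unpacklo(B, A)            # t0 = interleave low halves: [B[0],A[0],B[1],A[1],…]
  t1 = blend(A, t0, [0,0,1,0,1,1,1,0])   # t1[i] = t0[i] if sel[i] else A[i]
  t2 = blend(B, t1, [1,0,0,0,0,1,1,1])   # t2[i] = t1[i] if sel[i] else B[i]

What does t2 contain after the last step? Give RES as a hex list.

RES = [0x0f, 0x1e, 0x58, 0x47, 0x69, 0xe5, 0x47, 0xbc]

t0 = [0x9c, 0x0f, 0x1e, 0xa3, 0x58, 0xe5, 0x47, 0x92]
t1 = [0x0f, 0xa3, 0x1e, 0x92, 0x58, 0xe5, 0x47, 0xbc]
t2 = [0x0f, 0x1e, 0x58, 0x47, 0x69, 0xe5, 0x47, 0xbc]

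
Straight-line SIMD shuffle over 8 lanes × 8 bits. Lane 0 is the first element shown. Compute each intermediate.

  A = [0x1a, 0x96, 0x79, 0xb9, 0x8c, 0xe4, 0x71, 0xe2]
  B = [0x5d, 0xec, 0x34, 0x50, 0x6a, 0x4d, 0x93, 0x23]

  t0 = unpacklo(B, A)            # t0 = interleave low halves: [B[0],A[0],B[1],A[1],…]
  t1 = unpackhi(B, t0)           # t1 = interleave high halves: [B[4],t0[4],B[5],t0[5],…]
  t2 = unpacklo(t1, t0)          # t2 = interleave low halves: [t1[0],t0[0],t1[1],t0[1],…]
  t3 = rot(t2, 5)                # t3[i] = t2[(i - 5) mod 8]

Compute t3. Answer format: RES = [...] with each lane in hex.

RES = [0x1a, 0x4d, 0xec, 0x79, 0x96, 0x6a, 0x5d, 0x34]

  t0: 5d 1a ec 96 34 79 50 b9
  t1: 6a 34 4d 79 93 50 23 b9
  t2: 6a 5d 34 1a 4d ec 79 96
  t3: 1a 4d ec 79 96 6a 5d 34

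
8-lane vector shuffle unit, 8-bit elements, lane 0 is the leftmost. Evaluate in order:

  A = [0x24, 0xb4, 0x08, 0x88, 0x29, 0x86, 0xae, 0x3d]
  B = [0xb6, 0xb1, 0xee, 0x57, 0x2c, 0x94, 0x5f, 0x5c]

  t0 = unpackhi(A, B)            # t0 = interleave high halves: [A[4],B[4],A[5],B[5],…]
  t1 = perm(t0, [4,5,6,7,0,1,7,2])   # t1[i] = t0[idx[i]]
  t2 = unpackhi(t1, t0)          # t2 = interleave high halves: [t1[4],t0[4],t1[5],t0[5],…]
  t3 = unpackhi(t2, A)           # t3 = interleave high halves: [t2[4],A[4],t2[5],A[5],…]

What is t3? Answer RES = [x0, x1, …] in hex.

RES = [0x5c, 0x29, 0x3d, 0x86, 0x86, 0xae, 0x5c, 0x3d]

→ t0 |29|2c|86|94|ae|5f|3d|5c|
→ t1 |ae|5f|3d|5c|29|2c|5c|86|
→ t2 |29|ae|2c|5f|5c|3d|86|5c|
→ t3 |5c|29|3d|86|86|ae|5c|3d|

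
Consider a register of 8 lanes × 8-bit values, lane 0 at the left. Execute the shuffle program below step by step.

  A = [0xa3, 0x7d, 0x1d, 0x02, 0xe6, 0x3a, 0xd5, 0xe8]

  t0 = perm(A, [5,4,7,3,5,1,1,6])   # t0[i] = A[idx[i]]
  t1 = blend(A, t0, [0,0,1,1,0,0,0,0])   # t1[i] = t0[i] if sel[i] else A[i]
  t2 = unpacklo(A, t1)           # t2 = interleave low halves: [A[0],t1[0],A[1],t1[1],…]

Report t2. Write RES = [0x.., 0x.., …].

  t0: 3a e6 e8 02 3a 7d 7d d5
  t1: a3 7d e8 02 e6 3a d5 e8
  t2: a3 a3 7d 7d 1d e8 02 02

RES = [ 0xa3  0xa3  0x7d  0x7d  0x1d  0xe8  0x02  0x02 ]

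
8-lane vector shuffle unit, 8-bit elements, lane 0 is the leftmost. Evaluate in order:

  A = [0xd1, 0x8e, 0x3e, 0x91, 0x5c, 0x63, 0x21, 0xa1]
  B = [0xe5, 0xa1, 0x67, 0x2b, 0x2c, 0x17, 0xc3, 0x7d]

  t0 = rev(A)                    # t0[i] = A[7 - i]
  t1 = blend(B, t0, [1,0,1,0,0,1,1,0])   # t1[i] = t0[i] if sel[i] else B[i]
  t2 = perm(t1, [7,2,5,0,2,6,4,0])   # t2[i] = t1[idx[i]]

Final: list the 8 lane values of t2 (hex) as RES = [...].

  t0: a1 21 63 5c 91 3e 8e d1
  t1: a1 a1 63 2b 2c 3e 8e 7d
  t2: 7d 63 3e a1 63 8e 2c a1

RES = [0x7d, 0x63, 0x3e, 0xa1, 0x63, 0x8e, 0x2c, 0xa1]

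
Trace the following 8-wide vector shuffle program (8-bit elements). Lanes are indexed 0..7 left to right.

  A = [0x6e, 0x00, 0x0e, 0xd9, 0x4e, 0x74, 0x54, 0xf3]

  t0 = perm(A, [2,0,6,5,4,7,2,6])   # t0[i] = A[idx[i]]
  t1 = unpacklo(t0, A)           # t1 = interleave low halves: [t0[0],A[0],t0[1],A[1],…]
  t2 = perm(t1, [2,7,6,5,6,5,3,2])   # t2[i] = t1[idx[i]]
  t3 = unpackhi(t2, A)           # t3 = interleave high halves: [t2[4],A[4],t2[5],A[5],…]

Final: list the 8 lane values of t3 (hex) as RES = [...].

t0 = [0x0e, 0x6e, 0x54, 0x74, 0x4e, 0xf3, 0x0e, 0x54]
t1 = [0x0e, 0x6e, 0x6e, 0x00, 0x54, 0x0e, 0x74, 0xd9]
t2 = [0x6e, 0xd9, 0x74, 0x0e, 0x74, 0x0e, 0x00, 0x6e]
t3 = [0x74, 0x4e, 0x0e, 0x74, 0x00, 0x54, 0x6e, 0xf3]

RES = [ 0x74  0x4e  0x0e  0x74  0x00  0x54  0x6e  0xf3 ]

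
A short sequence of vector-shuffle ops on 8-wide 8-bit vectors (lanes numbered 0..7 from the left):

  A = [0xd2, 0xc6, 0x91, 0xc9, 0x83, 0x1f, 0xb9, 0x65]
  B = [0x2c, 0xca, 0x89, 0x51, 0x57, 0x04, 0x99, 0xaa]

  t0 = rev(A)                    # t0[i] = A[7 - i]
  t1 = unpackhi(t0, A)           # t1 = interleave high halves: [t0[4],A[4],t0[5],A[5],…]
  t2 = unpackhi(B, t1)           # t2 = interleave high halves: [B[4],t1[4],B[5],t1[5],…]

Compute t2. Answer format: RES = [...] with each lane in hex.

t0 = [0x65, 0xb9, 0x1f, 0x83, 0xc9, 0x91, 0xc6, 0xd2]
t1 = [0xc9, 0x83, 0x91, 0x1f, 0xc6, 0xb9, 0xd2, 0x65]
t2 = [0x57, 0xc6, 0x04, 0xb9, 0x99, 0xd2, 0xaa, 0x65]

RES = [0x57, 0xc6, 0x04, 0xb9, 0x99, 0xd2, 0xaa, 0x65]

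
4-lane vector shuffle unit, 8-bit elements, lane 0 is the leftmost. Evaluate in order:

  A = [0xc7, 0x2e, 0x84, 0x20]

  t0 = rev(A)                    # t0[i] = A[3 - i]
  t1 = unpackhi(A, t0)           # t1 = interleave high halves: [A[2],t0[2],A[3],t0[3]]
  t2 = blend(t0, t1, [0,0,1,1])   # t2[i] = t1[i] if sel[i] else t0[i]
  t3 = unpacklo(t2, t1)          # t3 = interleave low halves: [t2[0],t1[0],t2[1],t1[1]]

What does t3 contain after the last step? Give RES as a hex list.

RES = [0x20, 0x84, 0x84, 0x2e]

t0 = [0x20, 0x84, 0x2e, 0xc7]
t1 = [0x84, 0x2e, 0x20, 0xc7]
t2 = [0x20, 0x84, 0x20, 0xc7]
t3 = [0x20, 0x84, 0x84, 0x2e]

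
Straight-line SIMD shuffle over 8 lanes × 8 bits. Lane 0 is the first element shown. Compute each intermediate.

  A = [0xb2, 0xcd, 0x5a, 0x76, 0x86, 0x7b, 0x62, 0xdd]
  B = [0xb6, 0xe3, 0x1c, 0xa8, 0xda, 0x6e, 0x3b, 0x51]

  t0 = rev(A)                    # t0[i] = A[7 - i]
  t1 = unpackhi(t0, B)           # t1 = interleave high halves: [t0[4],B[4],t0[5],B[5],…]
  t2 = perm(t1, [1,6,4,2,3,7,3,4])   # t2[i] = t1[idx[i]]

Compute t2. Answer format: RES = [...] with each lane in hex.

  t0: dd 62 7b 86 76 5a cd b2
  t1: 76 da 5a 6e cd 3b b2 51
  t2: da b2 cd 5a 6e 51 6e cd

RES = [0xda, 0xb2, 0xcd, 0x5a, 0x6e, 0x51, 0x6e, 0xcd]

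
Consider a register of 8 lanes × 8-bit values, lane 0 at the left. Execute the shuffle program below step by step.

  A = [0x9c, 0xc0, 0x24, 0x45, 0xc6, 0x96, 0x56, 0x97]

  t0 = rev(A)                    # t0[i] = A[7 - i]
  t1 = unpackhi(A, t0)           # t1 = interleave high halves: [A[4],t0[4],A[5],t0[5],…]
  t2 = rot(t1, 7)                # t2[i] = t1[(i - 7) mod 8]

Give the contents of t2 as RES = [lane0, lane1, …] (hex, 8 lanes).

→ t0 |97|56|96|c6|45|24|c0|9c|
→ t1 |c6|45|96|24|56|c0|97|9c|
→ t2 |45|96|24|56|c0|97|9c|c6|

RES = [ 0x45  0x96  0x24  0x56  0xc0  0x97  0x9c  0xc6 ]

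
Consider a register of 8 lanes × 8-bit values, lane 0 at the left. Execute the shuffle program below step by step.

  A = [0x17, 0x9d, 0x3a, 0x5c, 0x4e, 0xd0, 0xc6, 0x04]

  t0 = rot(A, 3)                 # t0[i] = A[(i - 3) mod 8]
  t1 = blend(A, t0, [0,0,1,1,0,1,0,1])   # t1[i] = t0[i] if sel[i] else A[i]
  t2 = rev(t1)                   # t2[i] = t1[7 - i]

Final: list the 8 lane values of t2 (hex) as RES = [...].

→ t0 |d0|c6|04|17|9d|3a|5c|4e|
→ t1 |17|9d|04|17|4e|3a|c6|4e|
→ t2 |4e|c6|3a|4e|17|04|9d|17|

RES = [0x4e, 0xc6, 0x3a, 0x4e, 0x17, 0x04, 0x9d, 0x17]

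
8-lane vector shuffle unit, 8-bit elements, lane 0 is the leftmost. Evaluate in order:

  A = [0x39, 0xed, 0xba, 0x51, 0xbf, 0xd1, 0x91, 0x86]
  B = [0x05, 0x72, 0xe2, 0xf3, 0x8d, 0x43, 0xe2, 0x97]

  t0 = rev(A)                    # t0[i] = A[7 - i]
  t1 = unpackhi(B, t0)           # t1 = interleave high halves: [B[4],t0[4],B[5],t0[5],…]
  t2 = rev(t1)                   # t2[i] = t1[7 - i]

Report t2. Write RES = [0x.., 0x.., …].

RES = [0x39, 0x97, 0xed, 0xe2, 0xba, 0x43, 0x51, 0x8d]

  t0: 86 91 d1 bf 51 ba ed 39
  t1: 8d 51 43 ba e2 ed 97 39
  t2: 39 97 ed e2 ba 43 51 8d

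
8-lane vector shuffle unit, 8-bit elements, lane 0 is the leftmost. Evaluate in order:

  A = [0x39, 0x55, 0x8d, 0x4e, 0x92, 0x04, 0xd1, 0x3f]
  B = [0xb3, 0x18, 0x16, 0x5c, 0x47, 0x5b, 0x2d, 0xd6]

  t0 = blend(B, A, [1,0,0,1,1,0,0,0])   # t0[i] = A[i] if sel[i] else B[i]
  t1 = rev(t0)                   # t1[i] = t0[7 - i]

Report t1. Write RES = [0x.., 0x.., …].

RES = [0xd6, 0x2d, 0x5b, 0x92, 0x4e, 0x16, 0x18, 0x39]

  t0: 39 18 16 4e 92 5b 2d d6
  t1: d6 2d 5b 92 4e 16 18 39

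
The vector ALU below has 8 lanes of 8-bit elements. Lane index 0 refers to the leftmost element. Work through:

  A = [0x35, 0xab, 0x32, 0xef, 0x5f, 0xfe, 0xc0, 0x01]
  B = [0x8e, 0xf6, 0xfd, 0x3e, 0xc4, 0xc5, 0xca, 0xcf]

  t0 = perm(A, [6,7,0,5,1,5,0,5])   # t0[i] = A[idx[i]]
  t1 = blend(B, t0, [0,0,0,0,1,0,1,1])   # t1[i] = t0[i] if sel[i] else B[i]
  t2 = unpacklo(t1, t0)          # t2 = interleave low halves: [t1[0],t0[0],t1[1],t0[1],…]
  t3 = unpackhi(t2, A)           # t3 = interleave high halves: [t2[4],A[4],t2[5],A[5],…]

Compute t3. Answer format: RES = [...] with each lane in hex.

RES = [ 0xfd  0x5f  0x35  0xfe  0x3e  0xc0  0xfe  0x01 ]

→ t0 |c0|01|35|fe|ab|fe|35|fe|
→ t1 |8e|f6|fd|3e|ab|c5|35|fe|
→ t2 |8e|c0|f6|01|fd|35|3e|fe|
→ t3 |fd|5f|35|fe|3e|c0|fe|01|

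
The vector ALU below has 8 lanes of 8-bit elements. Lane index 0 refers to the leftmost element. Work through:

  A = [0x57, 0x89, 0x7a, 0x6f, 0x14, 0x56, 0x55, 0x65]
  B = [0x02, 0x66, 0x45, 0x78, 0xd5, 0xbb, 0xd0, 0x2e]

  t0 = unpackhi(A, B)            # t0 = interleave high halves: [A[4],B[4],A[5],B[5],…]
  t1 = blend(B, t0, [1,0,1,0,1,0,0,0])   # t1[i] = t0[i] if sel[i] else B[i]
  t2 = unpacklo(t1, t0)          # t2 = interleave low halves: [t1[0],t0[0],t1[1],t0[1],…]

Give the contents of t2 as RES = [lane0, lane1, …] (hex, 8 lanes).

→ t0 |14|d5|56|bb|55|d0|65|2e|
→ t1 |14|66|56|78|55|bb|d0|2e|
→ t2 |14|14|66|d5|56|56|78|bb|

RES = [0x14, 0x14, 0x66, 0xd5, 0x56, 0x56, 0x78, 0xbb]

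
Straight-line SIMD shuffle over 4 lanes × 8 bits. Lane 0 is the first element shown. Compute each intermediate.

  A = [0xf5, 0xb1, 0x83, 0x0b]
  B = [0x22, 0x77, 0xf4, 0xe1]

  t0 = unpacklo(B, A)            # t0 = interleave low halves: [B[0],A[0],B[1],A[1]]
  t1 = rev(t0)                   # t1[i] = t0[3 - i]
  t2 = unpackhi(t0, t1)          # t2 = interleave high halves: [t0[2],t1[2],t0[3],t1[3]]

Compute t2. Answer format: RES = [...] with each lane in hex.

RES = [ 0x77  0xf5  0xb1  0x22 ]

→ t0 |22|f5|77|b1|
→ t1 |b1|77|f5|22|
→ t2 |77|f5|b1|22|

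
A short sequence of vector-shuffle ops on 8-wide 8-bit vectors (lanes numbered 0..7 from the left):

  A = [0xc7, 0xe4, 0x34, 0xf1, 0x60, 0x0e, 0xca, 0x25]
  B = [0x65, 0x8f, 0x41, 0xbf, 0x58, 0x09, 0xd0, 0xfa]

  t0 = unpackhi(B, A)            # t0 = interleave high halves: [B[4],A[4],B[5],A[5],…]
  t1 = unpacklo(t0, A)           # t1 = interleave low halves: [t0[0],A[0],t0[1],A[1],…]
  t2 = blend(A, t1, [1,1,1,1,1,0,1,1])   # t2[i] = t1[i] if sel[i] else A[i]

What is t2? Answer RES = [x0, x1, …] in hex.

RES = [ 0x58  0xc7  0x60  0xe4  0x09  0x0e  0x0e  0xf1 ]

t0 = [0x58, 0x60, 0x09, 0x0e, 0xd0, 0xca, 0xfa, 0x25]
t1 = [0x58, 0xc7, 0x60, 0xe4, 0x09, 0x34, 0x0e, 0xf1]
t2 = [0x58, 0xc7, 0x60, 0xe4, 0x09, 0x0e, 0x0e, 0xf1]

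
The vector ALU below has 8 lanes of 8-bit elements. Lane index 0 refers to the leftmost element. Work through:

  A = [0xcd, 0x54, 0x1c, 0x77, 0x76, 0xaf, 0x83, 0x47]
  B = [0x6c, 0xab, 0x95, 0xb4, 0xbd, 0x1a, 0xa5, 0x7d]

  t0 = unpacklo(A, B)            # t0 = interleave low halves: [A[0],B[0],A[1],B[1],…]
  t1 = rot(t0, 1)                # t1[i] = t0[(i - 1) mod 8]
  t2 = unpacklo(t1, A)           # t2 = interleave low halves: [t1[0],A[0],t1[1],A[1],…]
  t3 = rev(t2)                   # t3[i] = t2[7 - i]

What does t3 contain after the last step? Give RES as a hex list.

  t0: cd 6c 54 ab 1c 95 77 b4
  t1: b4 cd 6c 54 ab 1c 95 77
  t2: b4 cd cd 54 6c 1c 54 77
  t3: 77 54 1c 6c 54 cd cd b4

RES = [0x77, 0x54, 0x1c, 0x6c, 0x54, 0xcd, 0xcd, 0xb4]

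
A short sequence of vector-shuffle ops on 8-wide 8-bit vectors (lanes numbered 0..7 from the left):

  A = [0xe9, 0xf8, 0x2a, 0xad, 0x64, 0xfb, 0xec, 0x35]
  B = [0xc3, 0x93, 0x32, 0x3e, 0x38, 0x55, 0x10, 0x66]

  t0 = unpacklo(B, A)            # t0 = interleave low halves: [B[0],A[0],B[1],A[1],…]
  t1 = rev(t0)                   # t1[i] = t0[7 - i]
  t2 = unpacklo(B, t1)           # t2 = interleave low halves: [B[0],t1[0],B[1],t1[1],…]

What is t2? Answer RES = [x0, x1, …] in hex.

→ t0 |c3|e9|93|f8|32|2a|3e|ad|
→ t1 |ad|3e|2a|32|f8|93|e9|c3|
→ t2 |c3|ad|93|3e|32|2a|3e|32|

RES = [0xc3, 0xad, 0x93, 0x3e, 0x32, 0x2a, 0x3e, 0x32]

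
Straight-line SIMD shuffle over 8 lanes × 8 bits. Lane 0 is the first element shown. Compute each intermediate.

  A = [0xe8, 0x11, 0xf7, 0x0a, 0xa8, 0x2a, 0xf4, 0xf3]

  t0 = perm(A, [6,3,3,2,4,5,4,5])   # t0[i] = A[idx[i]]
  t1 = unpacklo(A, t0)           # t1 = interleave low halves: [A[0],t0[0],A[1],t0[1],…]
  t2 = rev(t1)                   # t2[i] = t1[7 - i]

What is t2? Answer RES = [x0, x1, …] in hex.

RES = [0xf7, 0x0a, 0x0a, 0xf7, 0x0a, 0x11, 0xf4, 0xe8]

t0 = [0xf4, 0x0a, 0x0a, 0xf7, 0xa8, 0x2a, 0xa8, 0x2a]
t1 = [0xe8, 0xf4, 0x11, 0x0a, 0xf7, 0x0a, 0x0a, 0xf7]
t2 = [0xf7, 0x0a, 0x0a, 0xf7, 0x0a, 0x11, 0xf4, 0xe8]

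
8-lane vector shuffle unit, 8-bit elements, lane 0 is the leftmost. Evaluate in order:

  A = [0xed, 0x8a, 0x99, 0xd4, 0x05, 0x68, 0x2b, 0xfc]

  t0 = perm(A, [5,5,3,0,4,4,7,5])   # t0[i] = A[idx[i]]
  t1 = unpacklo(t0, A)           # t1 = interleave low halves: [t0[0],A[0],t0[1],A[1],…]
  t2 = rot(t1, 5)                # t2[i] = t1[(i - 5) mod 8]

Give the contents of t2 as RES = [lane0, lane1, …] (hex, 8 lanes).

RES = [ 0x8a  0xd4  0x99  0xed  0xd4  0x68  0xed  0x68 ]

→ t0 |68|68|d4|ed|05|05|fc|68|
→ t1 |68|ed|68|8a|d4|99|ed|d4|
→ t2 |8a|d4|99|ed|d4|68|ed|68|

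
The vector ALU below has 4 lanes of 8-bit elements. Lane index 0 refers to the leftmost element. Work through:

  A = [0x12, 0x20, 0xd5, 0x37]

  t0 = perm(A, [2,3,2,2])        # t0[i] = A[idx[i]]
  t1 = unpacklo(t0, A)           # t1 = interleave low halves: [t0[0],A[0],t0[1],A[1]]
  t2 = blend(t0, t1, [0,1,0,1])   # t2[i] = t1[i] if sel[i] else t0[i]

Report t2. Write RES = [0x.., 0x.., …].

  t0: d5 37 d5 d5
  t1: d5 12 37 20
  t2: d5 12 d5 20

RES = [ 0xd5  0x12  0xd5  0x20 ]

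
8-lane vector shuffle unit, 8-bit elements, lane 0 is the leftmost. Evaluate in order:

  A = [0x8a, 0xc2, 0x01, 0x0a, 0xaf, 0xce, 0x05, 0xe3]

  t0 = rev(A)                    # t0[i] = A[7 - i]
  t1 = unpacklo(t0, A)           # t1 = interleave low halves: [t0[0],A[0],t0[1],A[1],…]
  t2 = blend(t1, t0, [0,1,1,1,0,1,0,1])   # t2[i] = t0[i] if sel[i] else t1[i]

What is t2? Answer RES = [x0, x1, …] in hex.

  t0: e3 05 ce af 0a 01 c2 8a
  t1: e3 8a 05 c2 ce 01 af 0a
  t2: e3 05 ce af ce 01 af 8a

RES = [0xe3, 0x05, 0xce, 0xaf, 0xce, 0x01, 0xaf, 0x8a]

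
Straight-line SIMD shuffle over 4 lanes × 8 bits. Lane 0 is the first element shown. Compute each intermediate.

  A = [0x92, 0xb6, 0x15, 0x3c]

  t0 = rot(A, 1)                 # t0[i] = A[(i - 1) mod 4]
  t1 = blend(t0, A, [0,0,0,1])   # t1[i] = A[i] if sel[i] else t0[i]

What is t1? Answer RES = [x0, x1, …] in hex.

  t0: 3c 92 b6 15
  t1: 3c 92 b6 3c

RES = [ 0x3c  0x92  0xb6  0x3c ]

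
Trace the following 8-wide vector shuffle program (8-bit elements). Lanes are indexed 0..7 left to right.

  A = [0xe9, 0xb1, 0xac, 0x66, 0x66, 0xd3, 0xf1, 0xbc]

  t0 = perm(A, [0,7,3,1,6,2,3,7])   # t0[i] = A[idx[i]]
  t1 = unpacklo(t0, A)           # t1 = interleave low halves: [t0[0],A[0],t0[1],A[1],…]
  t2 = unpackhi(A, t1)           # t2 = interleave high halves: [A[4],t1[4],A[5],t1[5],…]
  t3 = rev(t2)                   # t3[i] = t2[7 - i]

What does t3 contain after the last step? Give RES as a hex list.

t0 = [0xe9, 0xbc, 0x66, 0xb1, 0xf1, 0xac, 0x66, 0xbc]
t1 = [0xe9, 0xe9, 0xbc, 0xb1, 0x66, 0xac, 0xb1, 0x66]
t2 = [0x66, 0x66, 0xd3, 0xac, 0xf1, 0xb1, 0xbc, 0x66]
t3 = [0x66, 0xbc, 0xb1, 0xf1, 0xac, 0xd3, 0x66, 0x66]

RES = [0x66, 0xbc, 0xb1, 0xf1, 0xac, 0xd3, 0x66, 0x66]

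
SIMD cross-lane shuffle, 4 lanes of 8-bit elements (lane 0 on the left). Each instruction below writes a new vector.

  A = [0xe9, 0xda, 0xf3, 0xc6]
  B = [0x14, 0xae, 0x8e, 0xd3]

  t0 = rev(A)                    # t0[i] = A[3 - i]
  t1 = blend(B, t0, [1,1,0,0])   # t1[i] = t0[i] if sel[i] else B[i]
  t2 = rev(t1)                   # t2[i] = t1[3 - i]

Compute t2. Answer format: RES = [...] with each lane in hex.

t0 = [0xc6, 0xf3, 0xda, 0xe9]
t1 = [0xc6, 0xf3, 0x8e, 0xd3]
t2 = [0xd3, 0x8e, 0xf3, 0xc6]

RES = [0xd3, 0x8e, 0xf3, 0xc6]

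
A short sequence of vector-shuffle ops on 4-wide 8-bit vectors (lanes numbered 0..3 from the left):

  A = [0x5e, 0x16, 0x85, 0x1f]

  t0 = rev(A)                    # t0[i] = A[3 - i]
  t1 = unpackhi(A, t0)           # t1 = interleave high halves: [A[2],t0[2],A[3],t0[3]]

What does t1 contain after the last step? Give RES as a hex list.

→ t0 |1f|85|16|5e|
→ t1 |85|16|1f|5e|

RES = [ 0x85  0x16  0x1f  0x5e ]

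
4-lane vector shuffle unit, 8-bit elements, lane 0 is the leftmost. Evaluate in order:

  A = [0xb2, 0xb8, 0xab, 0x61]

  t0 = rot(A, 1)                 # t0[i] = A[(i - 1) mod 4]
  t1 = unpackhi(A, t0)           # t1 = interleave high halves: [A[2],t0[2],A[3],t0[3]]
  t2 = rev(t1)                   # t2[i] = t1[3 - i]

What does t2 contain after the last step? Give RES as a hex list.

RES = [0xab, 0x61, 0xb8, 0xab]

t0 = [0x61, 0xb2, 0xb8, 0xab]
t1 = [0xab, 0xb8, 0x61, 0xab]
t2 = [0xab, 0x61, 0xb8, 0xab]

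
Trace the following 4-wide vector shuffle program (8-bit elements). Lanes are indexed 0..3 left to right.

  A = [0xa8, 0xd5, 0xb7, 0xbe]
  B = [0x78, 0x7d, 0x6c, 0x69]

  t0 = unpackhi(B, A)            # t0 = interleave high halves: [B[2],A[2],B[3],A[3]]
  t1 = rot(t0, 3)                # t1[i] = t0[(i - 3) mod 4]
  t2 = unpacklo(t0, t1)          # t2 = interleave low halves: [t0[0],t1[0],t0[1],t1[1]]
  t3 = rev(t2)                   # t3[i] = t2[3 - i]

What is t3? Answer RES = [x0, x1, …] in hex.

  t0: 6c b7 69 be
  t1: b7 69 be 6c
  t2: 6c b7 b7 69
  t3: 69 b7 b7 6c

RES = [0x69, 0xb7, 0xb7, 0x6c]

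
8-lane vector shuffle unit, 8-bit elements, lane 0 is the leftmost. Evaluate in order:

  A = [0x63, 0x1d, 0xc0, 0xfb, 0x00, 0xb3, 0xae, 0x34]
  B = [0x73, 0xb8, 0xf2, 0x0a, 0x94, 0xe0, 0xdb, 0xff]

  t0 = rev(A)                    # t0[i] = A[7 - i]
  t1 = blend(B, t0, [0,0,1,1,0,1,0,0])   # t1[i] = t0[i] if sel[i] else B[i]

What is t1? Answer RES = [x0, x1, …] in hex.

  t0: 34 ae b3 00 fb c0 1d 63
  t1: 73 b8 b3 00 94 c0 db ff

RES = [ 0x73  0xb8  0xb3  0x00  0x94  0xc0  0xdb  0xff ]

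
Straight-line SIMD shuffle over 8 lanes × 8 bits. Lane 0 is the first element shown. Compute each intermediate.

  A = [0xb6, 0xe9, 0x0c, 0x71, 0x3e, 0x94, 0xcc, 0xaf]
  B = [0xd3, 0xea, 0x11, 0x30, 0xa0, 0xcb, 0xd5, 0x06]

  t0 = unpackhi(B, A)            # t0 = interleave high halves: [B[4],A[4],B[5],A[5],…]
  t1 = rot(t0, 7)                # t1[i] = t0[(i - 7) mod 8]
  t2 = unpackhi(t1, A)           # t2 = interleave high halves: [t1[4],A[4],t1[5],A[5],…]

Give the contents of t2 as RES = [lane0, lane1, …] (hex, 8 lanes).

RES = [ 0xcc  0x3e  0x06  0x94  0xaf  0xcc  0xa0  0xaf ]

t0 = [0xa0, 0x3e, 0xcb, 0x94, 0xd5, 0xcc, 0x06, 0xaf]
t1 = [0x3e, 0xcb, 0x94, 0xd5, 0xcc, 0x06, 0xaf, 0xa0]
t2 = [0xcc, 0x3e, 0x06, 0x94, 0xaf, 0xcc, 0xa0, 0xaf]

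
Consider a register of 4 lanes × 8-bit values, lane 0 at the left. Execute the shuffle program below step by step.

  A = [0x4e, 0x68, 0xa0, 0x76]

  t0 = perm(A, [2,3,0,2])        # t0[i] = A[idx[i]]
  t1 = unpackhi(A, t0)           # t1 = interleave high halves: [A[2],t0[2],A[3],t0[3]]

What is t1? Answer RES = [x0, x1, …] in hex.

RES = [0xa0, 0x4e, 0x76, 0xa0]

  t0: a0 76 4e a0
  t1: a0 4e 76 a0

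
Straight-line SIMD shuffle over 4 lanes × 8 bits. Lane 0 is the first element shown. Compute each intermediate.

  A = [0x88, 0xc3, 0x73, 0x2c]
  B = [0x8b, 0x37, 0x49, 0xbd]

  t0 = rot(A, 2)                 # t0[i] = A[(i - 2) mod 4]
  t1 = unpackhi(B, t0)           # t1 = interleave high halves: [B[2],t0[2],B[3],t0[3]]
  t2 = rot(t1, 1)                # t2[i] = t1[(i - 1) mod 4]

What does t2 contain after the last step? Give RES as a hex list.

RES = [ 0xc3  0x49  0x88  0xbd ]

  t0: 73 2c 88 c3
  t1: 49 88 bd c3
  t2: c3 49 88 bd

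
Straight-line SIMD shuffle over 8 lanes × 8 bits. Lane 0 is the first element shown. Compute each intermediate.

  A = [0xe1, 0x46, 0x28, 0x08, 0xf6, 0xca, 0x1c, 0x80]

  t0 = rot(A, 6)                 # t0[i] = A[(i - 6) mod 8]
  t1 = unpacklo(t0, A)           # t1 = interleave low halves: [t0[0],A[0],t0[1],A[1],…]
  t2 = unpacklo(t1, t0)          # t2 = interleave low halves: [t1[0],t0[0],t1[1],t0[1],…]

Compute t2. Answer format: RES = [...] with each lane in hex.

→ t0 |28|08|f6|ca|1c|80|e1|46|
→ t1 |28|e1|08|46|f6|28|ca|08|
→ t2 |28|28|e1|08|08|f6|46|ca|

RES = [ 0x28  0x28  0xe1  0x08  0x08  0xf6  0x46  0xca ]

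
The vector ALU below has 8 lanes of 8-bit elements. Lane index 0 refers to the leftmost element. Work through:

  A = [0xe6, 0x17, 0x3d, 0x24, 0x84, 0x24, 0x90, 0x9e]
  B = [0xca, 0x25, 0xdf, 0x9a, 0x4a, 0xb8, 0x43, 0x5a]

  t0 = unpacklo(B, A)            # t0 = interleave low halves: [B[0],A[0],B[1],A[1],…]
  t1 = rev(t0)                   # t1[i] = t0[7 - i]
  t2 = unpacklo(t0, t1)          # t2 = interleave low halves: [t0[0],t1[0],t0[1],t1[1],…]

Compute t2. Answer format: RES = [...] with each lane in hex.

t0 = [0xca, 0xe6, 0x25, 0x17, 0xdf, 0x3d, 0x9a, 0x24]
t1 = [0x24, 0x9a, 0x3d, 0xdf, 0x17, 0x25, 0xe6, 0xca]
t2 = [0xca, 0x24, 0xe6, 0x9a, 0x25, 0x3d, 0x17, 0xdf]

RES = [0xca, 0x24, 0xe6, 0x9a, 0x25, 0x3d, 0x17, 0xdf]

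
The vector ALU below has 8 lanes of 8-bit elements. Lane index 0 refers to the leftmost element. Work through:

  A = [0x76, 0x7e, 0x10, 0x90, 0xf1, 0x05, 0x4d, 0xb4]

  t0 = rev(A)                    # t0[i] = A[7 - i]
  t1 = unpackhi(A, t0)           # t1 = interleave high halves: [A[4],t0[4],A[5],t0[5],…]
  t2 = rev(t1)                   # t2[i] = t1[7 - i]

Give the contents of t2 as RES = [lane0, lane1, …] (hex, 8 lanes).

→ t0 |b4|4d|05|f1|90|10|7e|76|
→ t1 |f1|90|05|10|4d|7e|b4|76|
→ t2 |76|b4|7e|4d|10|05|90|f1|

RES = [ 0x76  0xb4  0x7e  0x4d  0x10  0x05  0x90  0xf1 ]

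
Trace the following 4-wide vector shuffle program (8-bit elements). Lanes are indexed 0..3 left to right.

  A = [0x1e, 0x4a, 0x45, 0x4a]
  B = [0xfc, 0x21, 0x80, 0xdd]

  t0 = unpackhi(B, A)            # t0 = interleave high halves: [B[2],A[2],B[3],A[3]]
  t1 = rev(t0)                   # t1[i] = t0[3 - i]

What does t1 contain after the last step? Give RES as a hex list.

→ t0 |80|45|dd|4a|
→ t1 |4a|dd|45|80|

RES = [0x4a, 0xdd, 0x45, 0x80]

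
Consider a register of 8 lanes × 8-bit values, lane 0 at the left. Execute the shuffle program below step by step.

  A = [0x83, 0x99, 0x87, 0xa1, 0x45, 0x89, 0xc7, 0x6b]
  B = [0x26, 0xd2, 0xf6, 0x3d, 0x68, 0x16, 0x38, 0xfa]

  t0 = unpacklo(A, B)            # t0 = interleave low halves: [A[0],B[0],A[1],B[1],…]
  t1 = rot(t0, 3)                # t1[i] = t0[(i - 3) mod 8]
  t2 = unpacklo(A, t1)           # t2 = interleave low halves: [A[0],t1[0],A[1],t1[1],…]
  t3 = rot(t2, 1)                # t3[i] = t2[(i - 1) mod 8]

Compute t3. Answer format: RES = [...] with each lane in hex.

→ t0 |83|26|99|d2|87|f6|a1|3d|
→ t1 |f6|a1|3d|83|26|99|d2|87|
→ t2 |83|f6|99|a1|87|3d|a1|83|
→ t3 |83|83|f6|99|a1|87|3d|a1|

RES = [0x83, 0x83, 0xf6, 0x99, 0xa1, 0x87, 0x3d, 0xa1]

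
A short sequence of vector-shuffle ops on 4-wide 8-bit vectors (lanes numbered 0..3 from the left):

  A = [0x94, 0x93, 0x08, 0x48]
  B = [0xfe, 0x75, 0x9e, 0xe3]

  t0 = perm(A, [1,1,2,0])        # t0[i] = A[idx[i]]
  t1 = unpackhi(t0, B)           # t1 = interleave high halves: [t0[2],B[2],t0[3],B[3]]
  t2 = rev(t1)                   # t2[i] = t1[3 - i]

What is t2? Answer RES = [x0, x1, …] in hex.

t0 = [0x93, 0x93, 0x08, 0x94]
t1 = [0x08, 0x9e, 0x94, 0xe3]
t2 = [0xe3, 0x94, 0x9e, 0x08]

RES = [0xe3, 0x94, 0x9e, 0x08]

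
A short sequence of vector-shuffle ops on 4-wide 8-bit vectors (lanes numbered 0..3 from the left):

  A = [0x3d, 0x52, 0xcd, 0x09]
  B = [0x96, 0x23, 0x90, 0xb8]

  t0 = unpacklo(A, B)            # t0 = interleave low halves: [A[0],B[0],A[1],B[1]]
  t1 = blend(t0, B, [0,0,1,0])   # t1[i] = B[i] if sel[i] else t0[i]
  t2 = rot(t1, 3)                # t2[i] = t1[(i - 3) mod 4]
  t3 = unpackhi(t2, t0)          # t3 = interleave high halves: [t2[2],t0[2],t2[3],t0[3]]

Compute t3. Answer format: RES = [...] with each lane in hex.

RES = [0x23, 0x52, 0x3d, 0x23]

t0 = [0x3d, 0x96, 0x52, 0x23]
t1 = [0x3d, 0x96, 0x90, 0x23]
t2 = [0x96, 0x90, 0x23, 0x3d]
t3 = [0x23, 0x52, 0x3d, 0x23]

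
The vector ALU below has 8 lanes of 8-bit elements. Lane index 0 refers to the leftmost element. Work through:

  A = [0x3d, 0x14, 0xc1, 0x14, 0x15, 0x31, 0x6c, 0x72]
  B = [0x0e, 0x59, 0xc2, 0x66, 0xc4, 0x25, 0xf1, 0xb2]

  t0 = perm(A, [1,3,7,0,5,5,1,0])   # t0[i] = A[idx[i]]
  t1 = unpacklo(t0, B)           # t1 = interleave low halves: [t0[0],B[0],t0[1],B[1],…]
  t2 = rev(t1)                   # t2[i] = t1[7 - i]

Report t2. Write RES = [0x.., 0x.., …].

t0 = [0x14, 0x14, 0x72, 0x3d, 0x31, 0x31, 0x14, 0x3d]
t1 = [0x14, 0x0e, 0x14, 0x59, 0x72, 0xc2, 0x3d, 0x66]
t2 = [0x66, 0x3d, 0xc2, 0x72, 0x59, 0x14, 0x0e, 0x14]

RES = [ 0x66  0x3d  0xc2  0x72  0x59  0x14  0x0e  0x14 ]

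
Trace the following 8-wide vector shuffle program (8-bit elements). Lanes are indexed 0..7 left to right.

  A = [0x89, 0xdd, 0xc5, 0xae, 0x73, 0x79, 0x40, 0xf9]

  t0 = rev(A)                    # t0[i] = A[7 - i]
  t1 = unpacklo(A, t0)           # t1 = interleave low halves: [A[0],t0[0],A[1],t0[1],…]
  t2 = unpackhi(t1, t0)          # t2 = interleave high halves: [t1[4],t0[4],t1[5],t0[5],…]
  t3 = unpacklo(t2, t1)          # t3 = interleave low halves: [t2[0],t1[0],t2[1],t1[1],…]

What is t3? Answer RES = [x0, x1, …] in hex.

RES = [0xc5, 0x89, 0xae, 0xf9, 0x79, 0xdd, 0xc5, 0x40]

t0 = [0xf9, 0x40, 0x79, 0x73, 0xae, 0xc5, 0xdd, 0x89]
t1 = [0x89, 0xf9, 0xdd, 0x40, 0xc5, 0x79, 0xae, 0x73]
t2 = [0xc5, 0xae, 0x79, 0xc5, 0xae, 0xdd, 0x73, 0x89]
t3 = [0xc5, 0x89, 0xae, 0xf9, 0x79, 0xdd, 0xc5, 0x40]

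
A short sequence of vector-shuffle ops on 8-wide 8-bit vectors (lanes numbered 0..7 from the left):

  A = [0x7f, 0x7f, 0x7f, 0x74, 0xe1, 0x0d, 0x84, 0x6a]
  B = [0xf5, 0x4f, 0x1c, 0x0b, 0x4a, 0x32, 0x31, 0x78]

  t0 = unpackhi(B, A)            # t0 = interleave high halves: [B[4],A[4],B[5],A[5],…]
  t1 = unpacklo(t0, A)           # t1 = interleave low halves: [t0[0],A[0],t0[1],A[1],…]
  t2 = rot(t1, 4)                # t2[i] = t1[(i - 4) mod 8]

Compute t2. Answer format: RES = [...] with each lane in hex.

t0 = [0x4a, 0xe1, 0x32, 0x0d, 0x31, 0x84, 0x78, 0x6a]
t1 = [0x4a, 0x7f, 0xe1, 0x7f, 0x32, 0x7f, 0x0d, 0x74]
t2 = [0x32, 0x7f, 0x0d, 0x74, 0x4a, 0x7f, 0xe1, 0x7f]

RES = [ 0x32  0x7f  0x0d  0x74  0x4a  0x7f  0xe1  0x7f ]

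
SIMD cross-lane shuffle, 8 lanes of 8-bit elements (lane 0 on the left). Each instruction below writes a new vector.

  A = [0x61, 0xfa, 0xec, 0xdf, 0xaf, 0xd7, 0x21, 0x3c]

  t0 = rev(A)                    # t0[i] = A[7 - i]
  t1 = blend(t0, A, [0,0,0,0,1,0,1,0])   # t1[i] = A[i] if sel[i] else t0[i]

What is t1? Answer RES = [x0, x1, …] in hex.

RES = [ 0x3c  0x21  0xd7  0xaf  0xaf  0xec  0x21  0x61 ]

t0 = [0x3c, 0x21, 0xd7, 0xaf, 0xdf, 0xec, 0xfa, 0x61]
t1 = [0x3c, 0x21, 0xd7, 0xaf, 0xaf, 0xec, 0x21, 0x61]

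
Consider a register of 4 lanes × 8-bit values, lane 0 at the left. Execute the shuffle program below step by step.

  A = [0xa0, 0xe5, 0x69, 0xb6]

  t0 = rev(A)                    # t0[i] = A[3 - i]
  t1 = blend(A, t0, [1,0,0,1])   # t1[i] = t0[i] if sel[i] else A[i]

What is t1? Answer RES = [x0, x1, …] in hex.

RES = [ 0xb6  0xe5  0x69  0xa0 ]

t0 = [0xb6, 0x69, 0xe5, 0xa0]
t1 = [0xb6, 0xe5, 0x69, 0xa0]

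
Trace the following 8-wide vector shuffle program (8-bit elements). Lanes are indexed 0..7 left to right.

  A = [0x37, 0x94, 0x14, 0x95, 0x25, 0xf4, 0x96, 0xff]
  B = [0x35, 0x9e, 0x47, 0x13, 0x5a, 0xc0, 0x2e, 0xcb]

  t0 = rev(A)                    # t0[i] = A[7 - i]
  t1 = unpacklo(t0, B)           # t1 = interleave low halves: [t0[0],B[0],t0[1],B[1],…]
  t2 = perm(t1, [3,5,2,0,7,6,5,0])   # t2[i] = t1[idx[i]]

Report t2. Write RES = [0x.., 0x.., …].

RES = [0x9e, 0x47, 0x96, 0xff, 0x13, 0x25, 0x47, 0xff]

  t0: ff 96 f4 25 95 14 94 37
  t1: ff 35 96 9e f4 47 25 13
  t2: 9e 47 96 ff 13 25 47 ff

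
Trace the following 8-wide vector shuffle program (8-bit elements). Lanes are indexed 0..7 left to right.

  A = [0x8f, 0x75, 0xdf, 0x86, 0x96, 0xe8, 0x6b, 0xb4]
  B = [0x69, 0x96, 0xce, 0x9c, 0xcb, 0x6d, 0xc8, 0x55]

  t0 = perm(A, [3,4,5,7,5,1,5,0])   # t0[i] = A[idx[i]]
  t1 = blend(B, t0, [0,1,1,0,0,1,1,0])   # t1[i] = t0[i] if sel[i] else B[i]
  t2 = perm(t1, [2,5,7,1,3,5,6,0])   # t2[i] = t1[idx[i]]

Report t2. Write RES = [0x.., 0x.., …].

  t0: 86 96 e8 b4 e8 75 e8 8f
  t1: 69 96 e8 9c cb 75 e8 55
  t2: e8 75 55 96 9c 75 e8 69

RES = [0xe8, 0x75, 0x55, 0x96, 0x9c, 0x75, 0xe8, 0x69]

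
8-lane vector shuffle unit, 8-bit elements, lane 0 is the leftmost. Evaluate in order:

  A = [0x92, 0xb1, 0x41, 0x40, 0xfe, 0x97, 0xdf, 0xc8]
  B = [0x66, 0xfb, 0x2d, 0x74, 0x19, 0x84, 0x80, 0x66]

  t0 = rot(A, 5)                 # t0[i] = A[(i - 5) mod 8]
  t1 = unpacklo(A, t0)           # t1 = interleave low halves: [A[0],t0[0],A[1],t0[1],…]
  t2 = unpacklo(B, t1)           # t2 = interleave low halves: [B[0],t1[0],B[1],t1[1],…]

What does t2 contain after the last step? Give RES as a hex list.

RES = [0x66, 0x92, 0xfb, 0x40, 0x2d, 0xb1, 0x74, 0xfe]

→ t0 |40|fe|97|df|c8|92|b1|41|
→ t1 |92|40|b1|fe|41|97|40|df|
→ t2 |66|92|fb|40|2d|b1|74|fe|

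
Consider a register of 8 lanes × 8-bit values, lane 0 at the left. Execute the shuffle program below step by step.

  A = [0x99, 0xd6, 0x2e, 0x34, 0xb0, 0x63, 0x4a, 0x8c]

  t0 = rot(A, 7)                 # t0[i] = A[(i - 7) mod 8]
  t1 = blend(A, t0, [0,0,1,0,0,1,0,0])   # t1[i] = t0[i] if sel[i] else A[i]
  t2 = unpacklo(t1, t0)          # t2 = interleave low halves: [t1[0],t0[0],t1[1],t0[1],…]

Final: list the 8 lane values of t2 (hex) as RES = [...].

RES = [0x99, 0xd6, 0xd6, 0x2e, 0x34, 0x34, 0x34, 0xb0]

→ t0 |d6|2e|34|b0|63|4a|8c|99|
→ t1 |99|d6|34|34|b0|4a|4a|8c|
→ t2 |99|d6|d6|2e|34|34|34|b0|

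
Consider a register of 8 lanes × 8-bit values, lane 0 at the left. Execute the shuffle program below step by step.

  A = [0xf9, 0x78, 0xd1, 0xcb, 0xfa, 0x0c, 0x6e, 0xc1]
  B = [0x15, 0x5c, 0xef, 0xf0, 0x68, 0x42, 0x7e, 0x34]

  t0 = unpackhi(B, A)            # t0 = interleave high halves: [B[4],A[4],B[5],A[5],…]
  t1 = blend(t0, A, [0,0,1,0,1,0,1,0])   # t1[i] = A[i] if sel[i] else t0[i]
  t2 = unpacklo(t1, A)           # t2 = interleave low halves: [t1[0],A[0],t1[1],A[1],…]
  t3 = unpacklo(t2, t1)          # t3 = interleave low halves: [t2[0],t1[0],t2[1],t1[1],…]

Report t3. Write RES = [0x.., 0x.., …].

RES = [0x68, 0x68, 0xf9, 0xfa, 0xfa, 0xd1, 0x78, 0x0c]

t0 = [0x68, 0xfa, 0x42, 0x0c, 0x7e, 0x6e, 0x34, 0xc1]
t1 = [0x68, 0xfa, 0xd1, 0x0c, 0xfa, 0x6e, 0x6e, 0xc1]
t2 = [0x68, 0xf9, 0xfa, 0x78, 0xd1, 0xd1, 0x0c, 0xcb]
t3 = [0x68, 0x68, 0xf9, 0xfa, 0xfa, 0xd1, 0x78, 0x0c]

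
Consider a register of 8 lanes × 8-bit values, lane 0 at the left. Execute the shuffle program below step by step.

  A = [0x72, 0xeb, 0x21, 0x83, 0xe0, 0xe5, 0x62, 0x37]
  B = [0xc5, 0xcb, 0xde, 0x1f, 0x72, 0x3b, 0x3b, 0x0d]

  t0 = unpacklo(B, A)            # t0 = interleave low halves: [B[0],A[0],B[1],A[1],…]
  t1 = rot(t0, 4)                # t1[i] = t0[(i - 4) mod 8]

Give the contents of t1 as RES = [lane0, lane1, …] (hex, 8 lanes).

RES = [ 0xde  0x21  0x1f  0x83  0xc5  0x72  0xcb  0xeb ]

  t0: c5 72 cb eb de 21 1f 83
  t1: de 21 1f 83 c5 72 cb eb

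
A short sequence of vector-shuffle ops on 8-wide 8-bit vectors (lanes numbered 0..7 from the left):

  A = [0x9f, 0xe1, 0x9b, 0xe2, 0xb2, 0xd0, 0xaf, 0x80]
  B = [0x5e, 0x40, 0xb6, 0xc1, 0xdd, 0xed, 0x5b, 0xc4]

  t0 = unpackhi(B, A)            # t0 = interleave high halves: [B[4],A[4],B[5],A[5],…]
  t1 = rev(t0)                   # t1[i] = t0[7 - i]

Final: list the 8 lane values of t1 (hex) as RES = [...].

RES = [0x80, 0xc4, 0xaf, 0x5b, 0xd0, 0xed, 0xb2, 0xdd]

→ t0 |dd|b2|ed|d0|5b|af|c4|80|
→ t1 |80|c4|af|5b|d0|ed|b2|dd|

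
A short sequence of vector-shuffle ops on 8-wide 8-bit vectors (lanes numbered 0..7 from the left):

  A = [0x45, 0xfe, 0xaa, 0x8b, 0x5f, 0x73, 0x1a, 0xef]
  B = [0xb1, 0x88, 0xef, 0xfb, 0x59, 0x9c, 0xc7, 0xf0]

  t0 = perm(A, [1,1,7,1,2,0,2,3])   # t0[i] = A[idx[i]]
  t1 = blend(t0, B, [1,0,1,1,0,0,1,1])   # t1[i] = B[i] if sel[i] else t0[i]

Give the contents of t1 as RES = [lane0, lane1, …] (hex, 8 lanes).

  t0: fe fe ef fe aa 45 aa 8b
  t1: b1 fe ef fb aa 45 c7 f0

RES = [ 0xb1  0xfe  0xef  0xfb  0xaa  0x45  0xc7  0xf0 ]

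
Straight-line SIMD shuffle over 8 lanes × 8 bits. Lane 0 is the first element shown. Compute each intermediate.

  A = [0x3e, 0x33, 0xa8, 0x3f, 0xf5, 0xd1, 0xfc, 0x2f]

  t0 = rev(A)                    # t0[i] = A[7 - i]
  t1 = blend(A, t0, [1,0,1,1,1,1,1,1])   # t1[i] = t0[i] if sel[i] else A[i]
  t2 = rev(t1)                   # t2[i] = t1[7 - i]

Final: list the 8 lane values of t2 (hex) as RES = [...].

  t0: 2f fc d1 f5 3f a8 33 3e
  t1: 2f 33 d1 f5 3f a8 33 3e
  t2: 3e 33 a8 3f f5 d1 33 2f

RES = [ 0x3e  0x33  0xa8  0x3f  0xf5  0xd1  0x33  0x2f ]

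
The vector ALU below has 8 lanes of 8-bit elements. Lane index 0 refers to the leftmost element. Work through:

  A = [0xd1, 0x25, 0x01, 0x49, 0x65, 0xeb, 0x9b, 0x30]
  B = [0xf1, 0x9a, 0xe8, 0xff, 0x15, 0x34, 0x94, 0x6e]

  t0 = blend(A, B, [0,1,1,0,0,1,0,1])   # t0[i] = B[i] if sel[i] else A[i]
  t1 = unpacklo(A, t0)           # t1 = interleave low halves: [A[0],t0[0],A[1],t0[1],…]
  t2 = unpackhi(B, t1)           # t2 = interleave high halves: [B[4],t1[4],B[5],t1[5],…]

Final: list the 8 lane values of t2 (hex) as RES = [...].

  t0: d1 9a e8 49 65 34 9b 6e
  t1: d1 d1 25 9a 01 e8 49 49
  t2: 15 01 34 e8 94 49 6e 49

RES = [0x15, 0x01, 0x34, 0xe8, 0x94, 0x49, 0x6e, 0x49]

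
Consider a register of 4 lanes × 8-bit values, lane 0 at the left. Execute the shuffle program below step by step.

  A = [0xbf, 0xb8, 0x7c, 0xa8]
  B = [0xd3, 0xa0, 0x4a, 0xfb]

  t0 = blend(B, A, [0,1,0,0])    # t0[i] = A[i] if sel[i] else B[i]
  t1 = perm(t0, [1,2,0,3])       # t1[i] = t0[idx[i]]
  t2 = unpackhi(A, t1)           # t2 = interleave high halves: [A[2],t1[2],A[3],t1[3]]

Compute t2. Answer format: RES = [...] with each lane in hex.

  t0: d3 b8 4a fb
  t1: b8 4a d3 fb
  t2: 7c d3 a8 fb

RES = [ 0x7c  0xd3  0xa8  0xfb ]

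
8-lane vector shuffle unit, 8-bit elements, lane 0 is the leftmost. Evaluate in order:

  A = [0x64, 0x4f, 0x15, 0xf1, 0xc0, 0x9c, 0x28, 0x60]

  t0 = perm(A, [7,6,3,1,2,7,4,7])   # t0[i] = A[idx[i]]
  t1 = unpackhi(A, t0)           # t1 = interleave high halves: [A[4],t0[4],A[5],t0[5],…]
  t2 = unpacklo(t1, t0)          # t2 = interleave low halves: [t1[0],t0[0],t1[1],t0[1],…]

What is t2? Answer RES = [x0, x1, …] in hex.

RES = [ 0xc0  0x60  0x15  0x28  0x9c  0xf1  0x60  0x4f ]

→ t0 |60|28|f1|4f|15|60|c0|60|
→ t1 |c0|15|9c|60|28|c0|60|60|
→ t2 |c0|60|15|28|9c|f1|60|4f|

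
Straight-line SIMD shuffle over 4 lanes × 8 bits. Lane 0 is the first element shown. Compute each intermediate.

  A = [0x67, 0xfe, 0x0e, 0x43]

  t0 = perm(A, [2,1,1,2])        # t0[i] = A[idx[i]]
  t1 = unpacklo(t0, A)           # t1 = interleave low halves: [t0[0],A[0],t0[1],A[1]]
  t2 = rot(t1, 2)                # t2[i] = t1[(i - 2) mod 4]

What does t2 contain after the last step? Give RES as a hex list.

→ t0 |0e|fe|fe|0e|
→ t1 |0e|67|fe|fe|
→ t2 |fe|fe|0e|67|

RES = [0xfe, 0xfe, 0x0e, 0x67]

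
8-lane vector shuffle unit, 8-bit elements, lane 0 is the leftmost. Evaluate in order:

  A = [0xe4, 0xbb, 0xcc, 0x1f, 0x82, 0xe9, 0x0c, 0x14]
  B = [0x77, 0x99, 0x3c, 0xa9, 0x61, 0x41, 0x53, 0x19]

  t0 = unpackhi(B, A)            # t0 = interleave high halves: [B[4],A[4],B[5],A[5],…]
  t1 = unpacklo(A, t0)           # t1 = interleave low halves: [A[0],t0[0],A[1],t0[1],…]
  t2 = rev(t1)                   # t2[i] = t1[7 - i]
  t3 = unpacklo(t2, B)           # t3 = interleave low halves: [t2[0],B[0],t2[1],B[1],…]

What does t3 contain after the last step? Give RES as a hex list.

RES = [ 0xe9  0x77  0x1f  0x99  0x41  0x3c  0xcc  0xa9 ]

→ t0 |61|82|41|e9|53|0c|19|14|
→ t1 |e4|61|bb|82|cc|41|1f|e9|
→ t2 |e9|1f|41|cc|82|bb|61|e4|
→ t3 |e9|77|1f|99|41|3c|cc|a9|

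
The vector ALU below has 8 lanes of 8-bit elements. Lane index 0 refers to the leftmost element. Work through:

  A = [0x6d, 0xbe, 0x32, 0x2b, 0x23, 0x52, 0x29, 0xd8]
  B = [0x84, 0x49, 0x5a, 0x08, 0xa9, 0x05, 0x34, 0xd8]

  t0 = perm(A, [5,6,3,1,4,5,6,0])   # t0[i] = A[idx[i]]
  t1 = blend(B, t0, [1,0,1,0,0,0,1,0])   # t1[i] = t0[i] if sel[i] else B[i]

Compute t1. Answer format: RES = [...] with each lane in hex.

t0 = [0x52, 0x29, 0x2b, 0xbe, 0x23, 0x52, 0x29, 0x6d]
t1 = [0x52, 0x49, 0x2b, 0x08, 0xa9, 0x05, 0x29, 0xd8]

RES = [0x52, 0x49, 0x2b, 0x08, 0xa9, 0x05, 0x29, 0xd8]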